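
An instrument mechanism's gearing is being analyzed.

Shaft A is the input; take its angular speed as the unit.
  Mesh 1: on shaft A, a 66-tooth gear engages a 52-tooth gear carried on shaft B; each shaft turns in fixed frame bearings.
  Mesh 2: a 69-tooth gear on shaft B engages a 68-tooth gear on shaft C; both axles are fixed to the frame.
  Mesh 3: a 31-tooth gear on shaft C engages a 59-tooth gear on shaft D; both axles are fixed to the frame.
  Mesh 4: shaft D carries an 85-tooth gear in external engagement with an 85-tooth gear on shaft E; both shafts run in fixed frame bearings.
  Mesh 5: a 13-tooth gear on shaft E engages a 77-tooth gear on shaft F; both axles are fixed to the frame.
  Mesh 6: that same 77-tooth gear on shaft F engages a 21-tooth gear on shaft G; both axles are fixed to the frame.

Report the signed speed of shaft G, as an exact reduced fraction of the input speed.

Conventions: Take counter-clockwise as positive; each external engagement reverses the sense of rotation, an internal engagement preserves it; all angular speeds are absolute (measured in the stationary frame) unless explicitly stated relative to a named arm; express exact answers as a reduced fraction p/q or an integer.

23529/56168

6-mesh fixed-axis compound train (all bearings frame-fixed)
mesh 1 [66T→52T]: |ω|/ω_in = 1×66/52 = 33/26, sense flips to −
mesh 2 [69T→68T]: |ω|/ω_in = (33/26)×69/68 = 2277/1768, sense flips to +
mesh 3 [31T→59T]: |ω|/ω_in = (2277/1768)×31/59 = 70587/104312, sense flips to −
mesh 4 [85T→85T]: |ω|/ω_in = (70587/104312)×85/85 = 70587/104312, sense flips to +
mesh 5 [13T→77T]: |ω|/ω_in = (70587/104312)×13/77 = 6417/56168, sense flips to −
mesh 6 [77T→21T]: |ω|/ω_in = (6417/56168)×77/21 = 23529/56168, sense flips to +
signed output speed (× input speed) = 23529/56168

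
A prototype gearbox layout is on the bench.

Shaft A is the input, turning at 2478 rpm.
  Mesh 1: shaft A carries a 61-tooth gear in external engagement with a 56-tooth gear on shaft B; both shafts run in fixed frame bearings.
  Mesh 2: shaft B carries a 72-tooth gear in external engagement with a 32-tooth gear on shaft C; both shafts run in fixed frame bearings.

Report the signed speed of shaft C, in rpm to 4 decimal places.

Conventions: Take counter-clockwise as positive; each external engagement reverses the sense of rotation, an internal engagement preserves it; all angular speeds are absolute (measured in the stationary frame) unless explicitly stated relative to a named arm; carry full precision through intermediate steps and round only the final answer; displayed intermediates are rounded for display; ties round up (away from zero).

topology: fixed-axis compound train — 2 meshes, A→C
mesh 1 [61T→56T]: ω = 2478.0000×61/56 = 2699.2500 rpm, sense flips to −
mesh 2 [72T→32T]: ω = 2699.2500×72/32 = 6073.3125 rpm, sense flips to +
signed output speed = +6073.3125 rpm

+6073.3125 rpm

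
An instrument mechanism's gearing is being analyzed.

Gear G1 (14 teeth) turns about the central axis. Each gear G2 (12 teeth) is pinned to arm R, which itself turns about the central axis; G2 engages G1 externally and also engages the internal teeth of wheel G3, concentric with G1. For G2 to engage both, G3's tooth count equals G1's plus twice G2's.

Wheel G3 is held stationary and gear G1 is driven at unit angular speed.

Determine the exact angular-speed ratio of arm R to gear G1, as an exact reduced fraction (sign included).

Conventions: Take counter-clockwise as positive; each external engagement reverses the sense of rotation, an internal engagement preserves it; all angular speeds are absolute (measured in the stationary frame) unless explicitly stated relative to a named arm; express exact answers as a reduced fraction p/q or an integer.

class = planetary set [G3 = 14+2·12 = 38; Willis about the carrier]
ring teeth: 14 + 2·12 = 38
14(ω_sun−ω_arm) = −38(ω_ring−ω_arm),  ω_ring = 0, ω_sun = 1
14(1−ω_arm) = −38(0−ω_arm)  ⇒  52·ω_arm = 14  ⇒  ω_arm = 7/26
ω_out/ω_in = 7/26

7/26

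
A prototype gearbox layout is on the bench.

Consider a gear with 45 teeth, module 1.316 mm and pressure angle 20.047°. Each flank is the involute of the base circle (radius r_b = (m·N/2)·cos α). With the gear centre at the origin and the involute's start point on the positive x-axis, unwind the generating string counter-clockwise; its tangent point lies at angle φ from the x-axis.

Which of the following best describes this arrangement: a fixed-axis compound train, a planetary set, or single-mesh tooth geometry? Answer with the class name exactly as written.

single-mesh tooth geometry

topology: single-mesh involute geometry — m = 1.316, N = 45
classification: single-mesh tooth geometry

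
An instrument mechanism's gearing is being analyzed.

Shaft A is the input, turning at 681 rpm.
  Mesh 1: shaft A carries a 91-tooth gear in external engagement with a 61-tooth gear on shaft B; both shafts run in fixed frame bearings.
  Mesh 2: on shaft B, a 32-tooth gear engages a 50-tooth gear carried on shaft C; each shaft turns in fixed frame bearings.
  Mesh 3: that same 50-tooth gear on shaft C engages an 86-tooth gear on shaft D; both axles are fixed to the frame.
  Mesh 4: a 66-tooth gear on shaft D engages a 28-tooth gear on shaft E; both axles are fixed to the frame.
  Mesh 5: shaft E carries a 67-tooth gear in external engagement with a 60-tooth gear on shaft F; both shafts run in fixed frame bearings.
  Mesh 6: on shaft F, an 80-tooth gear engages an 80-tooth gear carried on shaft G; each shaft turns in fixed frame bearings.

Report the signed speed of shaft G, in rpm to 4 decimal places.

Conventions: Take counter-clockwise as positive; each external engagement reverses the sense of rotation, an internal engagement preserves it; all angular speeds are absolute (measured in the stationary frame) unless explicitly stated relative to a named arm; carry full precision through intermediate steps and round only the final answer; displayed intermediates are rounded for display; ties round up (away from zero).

+994.9921 rpm

6-mesh fixed-axis compound train (all bearings frame-fixed)
mesh 1 [91T→61T]: ω = 681.0000×91/61 = 1015.9180 rpm, sense flips to −
mesh 2 [32T→50T]: ω = 1015.9180×32/50 = 650.1875 rpm, sense flips to +
mesh 3 [50T→86T]: ω = 650.1875×50/86 = 378.0160 rpm, sense flips to −
mesh 4 [66T→28T]: ω = 378.0160×66/28 = 891.0377 rpm, sense flips to +
mesh 5 [67T→60T]: ω = 891.0377×67/60 = 994.9921 rpm, sense flips to −
mesh 6 [80T→80T]: ω = 994.9921×80/80 = 994.9921 rpm, sense flips to +
signed output speed = +994.9921 rpm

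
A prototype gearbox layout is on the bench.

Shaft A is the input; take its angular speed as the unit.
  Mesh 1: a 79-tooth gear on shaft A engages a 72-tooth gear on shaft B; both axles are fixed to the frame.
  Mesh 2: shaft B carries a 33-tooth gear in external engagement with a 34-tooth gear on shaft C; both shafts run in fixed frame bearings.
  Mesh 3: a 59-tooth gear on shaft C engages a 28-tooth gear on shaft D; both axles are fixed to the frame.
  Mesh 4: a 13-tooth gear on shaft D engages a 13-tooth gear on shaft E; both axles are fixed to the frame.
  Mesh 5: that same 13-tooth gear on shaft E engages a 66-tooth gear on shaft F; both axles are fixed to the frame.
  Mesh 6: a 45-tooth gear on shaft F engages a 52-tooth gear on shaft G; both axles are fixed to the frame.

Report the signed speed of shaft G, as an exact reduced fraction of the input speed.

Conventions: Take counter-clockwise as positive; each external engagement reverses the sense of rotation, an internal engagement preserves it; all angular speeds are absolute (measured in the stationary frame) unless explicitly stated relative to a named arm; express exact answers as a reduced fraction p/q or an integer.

23305/60928

6-mesh fixed-axis compound train (all bearings frame-fixed)
mesh 1 [79T→72T]: |ω|/ω_in = 1×79/72 = 79/72, sense flips to −
mesh 2 [33T→34T]: |ω|/ω_in = (79/72)×33/34 = 869/816, sense flips to +
mesh 3 [59T→28T]: |ω|/ω_in = (869/816)×59/28 = 51271/22848, sense flips to −
mesh 4 [13T→13T]: |ω|/ω_in = (51271/22848)×13/13 = 51271/22848, sense flips to +
mesh 5 [13T→66T]: |ω|/ω_in = (51271/22848)×13/66 = 60593/137088, sense flips to −
mesh 6 [45T→52T]: |ω|/ω_in = (60593/137088)×45/52 = 23305/60928, sense flips to +
signed output speed (× input speed) = 23305/60928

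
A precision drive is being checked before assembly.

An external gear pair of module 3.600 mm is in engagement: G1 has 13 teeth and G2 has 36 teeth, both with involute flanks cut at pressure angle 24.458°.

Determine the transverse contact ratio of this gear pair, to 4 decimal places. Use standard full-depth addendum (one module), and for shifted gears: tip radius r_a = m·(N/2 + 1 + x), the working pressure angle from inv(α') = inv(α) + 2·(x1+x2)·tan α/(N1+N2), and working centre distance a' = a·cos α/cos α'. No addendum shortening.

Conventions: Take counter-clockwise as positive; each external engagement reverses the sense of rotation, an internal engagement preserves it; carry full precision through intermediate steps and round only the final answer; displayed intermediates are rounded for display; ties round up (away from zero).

1.4285

class = single-mesh tooth geometry [involute pair 13T × 36T, m = 3.600]
base radii: r_b1 = 21.300201, r_b2 = 58.985173
tip radii: r_a1 = 27.000000, r_a2 = 68.400000
no profile shift: α' = α, a' = a
action lengths: √(r_a1²−r_b1²) = 16.592210, √(r_a2²−r_b2²) = 34.631047
base pitch p_b = π·m·cos α = 10.294855
CR = (16.592210 + 34.631047 − 88.200000·sin 24.45800°)/10.294855 = 1.428496
contact ratio ≈ 1.4285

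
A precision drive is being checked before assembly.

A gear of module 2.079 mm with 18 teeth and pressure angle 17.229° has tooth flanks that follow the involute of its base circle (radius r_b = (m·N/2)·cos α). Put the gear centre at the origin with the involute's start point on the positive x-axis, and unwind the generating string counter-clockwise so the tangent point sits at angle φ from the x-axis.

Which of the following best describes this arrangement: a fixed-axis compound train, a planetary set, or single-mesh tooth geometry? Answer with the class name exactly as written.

single-mesh tooth geometry

class = single-mesh tooth geometry [base-circle involute, m = 2.079, 18T]
classification: single-mesh tooth geometry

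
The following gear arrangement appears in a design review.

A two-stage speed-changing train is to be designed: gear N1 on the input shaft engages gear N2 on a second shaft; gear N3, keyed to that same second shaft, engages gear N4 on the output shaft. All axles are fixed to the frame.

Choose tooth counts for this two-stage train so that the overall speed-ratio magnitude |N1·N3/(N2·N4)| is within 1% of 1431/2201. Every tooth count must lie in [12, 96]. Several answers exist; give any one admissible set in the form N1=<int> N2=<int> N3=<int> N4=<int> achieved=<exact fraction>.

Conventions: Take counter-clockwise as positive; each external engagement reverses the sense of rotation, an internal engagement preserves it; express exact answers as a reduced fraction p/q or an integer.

N1=27 N2=31 N3=53 N4=71 achieved=1431/2201

class = fixed-axis compound train [2-stage, 1431/2201 wanted]
target = 1431/2201 in lowest terms: an exact hit needs N1·N3 = k·1431 and N2·N4 = k·2201 for one integer k, every count in [12, 96]; additionally prefer no 1:1 stage (N1 ≠ N2, N3 ≠ N4)
k = 1: N1·N3 = 1431 = 27·53, N2·N4 = 2201 = 31·71
achieved = 27·53/(31·71) = 1431/2201; |achieved − target| = 0 ≤ 1431/220100 ✓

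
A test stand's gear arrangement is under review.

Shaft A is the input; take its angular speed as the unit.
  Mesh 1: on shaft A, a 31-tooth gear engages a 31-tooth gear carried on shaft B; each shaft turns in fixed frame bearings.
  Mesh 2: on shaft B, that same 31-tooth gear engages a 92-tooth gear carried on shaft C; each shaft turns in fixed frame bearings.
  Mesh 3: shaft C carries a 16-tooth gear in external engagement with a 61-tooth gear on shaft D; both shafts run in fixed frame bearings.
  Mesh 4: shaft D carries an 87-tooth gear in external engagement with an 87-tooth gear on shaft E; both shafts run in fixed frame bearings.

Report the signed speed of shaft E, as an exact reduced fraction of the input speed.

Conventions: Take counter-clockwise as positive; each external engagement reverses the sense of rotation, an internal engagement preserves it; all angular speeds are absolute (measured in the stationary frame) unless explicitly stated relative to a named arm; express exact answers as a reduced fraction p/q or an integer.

124/1403

4-mesh fixed-axis compound train (all bearings frame-fixed)
mesh 1 [31T→31T]: |ω|/ω_in = 1×31/31 = 1, sense flips to −
mesh 2 [31T→92T]: |ω|/ω_in = 1×31/92 = 31/92, sense flips to +
mesh 3 [16T→61T]: |ω|/ω_in = (31/92)×16/61 = 124/1403, sense flips to −
mesh 4 [87T→87T]: |ω|/ω_in = (124/1403)×87/87 = 124/1403, sense flips to +
signed output speed (× input speed) = 124/1403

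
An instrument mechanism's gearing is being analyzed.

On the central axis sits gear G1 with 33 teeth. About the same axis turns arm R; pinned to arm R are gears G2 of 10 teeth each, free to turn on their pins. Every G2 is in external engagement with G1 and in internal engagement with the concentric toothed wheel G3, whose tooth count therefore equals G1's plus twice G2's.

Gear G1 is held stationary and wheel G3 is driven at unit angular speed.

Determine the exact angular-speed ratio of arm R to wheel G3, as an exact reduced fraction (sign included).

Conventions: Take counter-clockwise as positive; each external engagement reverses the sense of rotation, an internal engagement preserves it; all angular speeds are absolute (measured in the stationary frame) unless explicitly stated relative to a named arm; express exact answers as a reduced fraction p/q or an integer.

recognized (axles ride arm R): planetary set, 33/10/53 teeth
ring teeth: 33 + 2·10 = 53
33(ω_sun−ω_arm) = −53(ω_ring−ω_arm),  ω_sun = 0, ω_ring = 1
33(0−ω_arm) = −53(1−ω_arm)  ⇒  86·ω_arm = 53  ⇒  ω_arm = 53/86
ω_out/ω_in = 53/86

53/86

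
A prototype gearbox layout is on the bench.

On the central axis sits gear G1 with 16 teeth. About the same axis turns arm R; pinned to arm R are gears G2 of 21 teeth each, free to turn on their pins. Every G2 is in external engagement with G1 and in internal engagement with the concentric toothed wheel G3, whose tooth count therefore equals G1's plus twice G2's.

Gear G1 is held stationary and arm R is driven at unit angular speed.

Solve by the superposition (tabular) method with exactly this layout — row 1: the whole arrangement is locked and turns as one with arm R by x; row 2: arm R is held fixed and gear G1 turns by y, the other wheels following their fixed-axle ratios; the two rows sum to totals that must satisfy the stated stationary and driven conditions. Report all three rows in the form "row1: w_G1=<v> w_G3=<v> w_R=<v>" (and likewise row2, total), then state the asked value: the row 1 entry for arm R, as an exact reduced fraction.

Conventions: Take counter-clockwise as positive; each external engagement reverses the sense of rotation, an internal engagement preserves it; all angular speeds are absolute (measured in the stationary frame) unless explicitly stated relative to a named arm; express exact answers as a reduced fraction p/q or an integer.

row1: w_G1=1 w_G3=1 w_R=1
row2: w_G1=-1 w_G3=8/29 w_R=0
total: w_G1=0 w_G3=37/29 w_R=1
asked value: 1

recognized (axles ride arm R): planetary set, 16/21/58 teeth
row 1: whole set turns with the arm by x
superposition row 2 [arm held]: sun y, ring −(16/58)·y, arm 0
boundary: total ω_sun = x + y = 0 and total ω_arm = x = 1  ⇒  y = -1, x = 1
row 2 ring = −(16/58)·(-1) = 8/29
totals (row 1 + row 2): sun 1 + (-1) = 0, ring 1 + 8/29 = 37/29, arm 1 + 0 = 1
asked cell (row1, arm) = 1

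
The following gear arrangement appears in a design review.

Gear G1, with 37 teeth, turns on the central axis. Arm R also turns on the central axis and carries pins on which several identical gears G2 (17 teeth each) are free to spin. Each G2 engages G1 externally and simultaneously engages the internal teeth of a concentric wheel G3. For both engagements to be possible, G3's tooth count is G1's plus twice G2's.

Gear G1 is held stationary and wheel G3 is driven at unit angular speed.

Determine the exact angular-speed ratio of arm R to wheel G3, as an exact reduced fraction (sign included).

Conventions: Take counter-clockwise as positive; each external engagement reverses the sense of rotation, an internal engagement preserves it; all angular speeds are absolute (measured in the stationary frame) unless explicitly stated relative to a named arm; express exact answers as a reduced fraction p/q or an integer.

71/108

class = planetary set [G3 = 37+2·17 = 71; Willis about the carrier]
ring teeth: 37 + 2·17 = 71
37(ω_sun−ω_arm) = −71(ω_ring−ω_arm),  ω_sun = 0, ω_ring = 1
37(0−ω_arm) = −71(1−ω_arm)  ⇒  108·ω_arm = 71  ⇒  ω_arm = 71/108
ω_out/ω_in = 71/108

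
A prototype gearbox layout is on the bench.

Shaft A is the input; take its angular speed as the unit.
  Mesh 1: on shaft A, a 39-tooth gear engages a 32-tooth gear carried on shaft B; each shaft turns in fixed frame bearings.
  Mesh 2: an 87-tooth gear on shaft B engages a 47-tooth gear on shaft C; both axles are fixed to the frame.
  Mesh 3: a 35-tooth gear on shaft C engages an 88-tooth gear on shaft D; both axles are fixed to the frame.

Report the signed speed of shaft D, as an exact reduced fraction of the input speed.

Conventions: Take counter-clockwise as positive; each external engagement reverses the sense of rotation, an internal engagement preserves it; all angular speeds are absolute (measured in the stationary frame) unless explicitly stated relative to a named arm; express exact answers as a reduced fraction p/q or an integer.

3-mesh fixed-axis compound train (all bearings frame-fixed)
mesh 1 [39T→32T]: |ω|/ω_in = 1×39/32 = 39/32, sense flips to −
mesh 2 [87T→47T]: |ω|/ω_in = (39/32)×87/47 = 3393/1504, sense flips to +
mesh 3 [35T→88T]: |ω|/ω_in = (3393/1504)×35/88 = 118755/132352, sense flips to −
signed output speed (× input speed) = -118755/132352

-118755/132352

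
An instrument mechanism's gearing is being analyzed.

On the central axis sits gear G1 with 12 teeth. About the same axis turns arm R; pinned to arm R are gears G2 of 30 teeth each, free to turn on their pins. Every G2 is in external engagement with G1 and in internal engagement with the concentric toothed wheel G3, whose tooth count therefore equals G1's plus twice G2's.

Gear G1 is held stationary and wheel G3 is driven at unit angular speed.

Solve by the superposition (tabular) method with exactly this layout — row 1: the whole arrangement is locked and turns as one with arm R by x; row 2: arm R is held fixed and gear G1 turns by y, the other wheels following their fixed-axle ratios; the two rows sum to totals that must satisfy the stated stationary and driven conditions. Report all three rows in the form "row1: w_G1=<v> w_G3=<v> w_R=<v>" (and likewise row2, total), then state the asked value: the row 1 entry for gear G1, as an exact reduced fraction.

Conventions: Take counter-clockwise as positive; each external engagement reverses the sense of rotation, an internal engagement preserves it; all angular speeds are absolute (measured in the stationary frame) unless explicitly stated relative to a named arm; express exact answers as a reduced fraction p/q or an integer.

row1: w_G1=6/7 w_G3=6/7 w_R=6/7
row2: w_G1=-6/7 w_G3=1/7 w_R=0
total: w_G1=0 w_G3=1 w_R=6/7
asked value: 6/7

planetary set (12T centre, 30T on arm, 72T internal) — Willis relation
row 1 — lock + rotate with arm: ω_sun = ω_ring = ω_arm = x
row 2 — arm fixed, fixed-axis ratios: sun y, ring −(12/72)·y, arm 0
boundary: total ω_sun = x + y = 0 and total ω_ring = x − (12/72)·y = 1  ⇒  y = -6/7, x = 6/7
row 2 ring = −(12/72)·(-6/7) = 1/7
totals (row 1 + row 2): sun 6/7 + (-6/7) = 0, ring 6/7 + 1/7 = 1, arm 6/7 + 0 = 6/7
asked cell (row1, sun) = 6/7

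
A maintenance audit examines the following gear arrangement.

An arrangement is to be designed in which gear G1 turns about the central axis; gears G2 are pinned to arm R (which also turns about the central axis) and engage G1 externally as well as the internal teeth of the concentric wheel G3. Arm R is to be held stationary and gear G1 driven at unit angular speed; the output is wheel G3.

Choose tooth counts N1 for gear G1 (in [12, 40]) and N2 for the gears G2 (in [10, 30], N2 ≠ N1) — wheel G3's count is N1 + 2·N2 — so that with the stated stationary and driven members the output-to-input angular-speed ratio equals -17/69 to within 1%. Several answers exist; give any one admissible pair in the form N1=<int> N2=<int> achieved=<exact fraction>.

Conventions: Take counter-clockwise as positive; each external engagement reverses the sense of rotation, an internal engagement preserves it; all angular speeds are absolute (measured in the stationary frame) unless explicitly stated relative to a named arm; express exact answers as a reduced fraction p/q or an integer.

topology: planetary set — design target -17/69, arm = carrier (Willis)
Willis with ω_arm = 0: ω_ring/ω_sun = −N1/N3; set equal to -17/69  ⇒  N3/N1 = −1/(-17/69) = 69/17
N3 = N1 + 2·N2  ⇒  N2/N1 = (N3/N1 − 1)/2 = (69/17 − 1)/2 = 26/17
smallest multiple with N1 ≥ 12 and N2 ≥ 10: k = 1  ⇒  N1 = 1·17 = 17, N2 = 1·26 = 26 (N1 ≤ 40, N2 ≤ 30, N2 ≠ N1 ✓), N3 = 17 + 2·26 = 69
check: −N1/N3 with N1 = 17, N3 = 69 gives -17/69; |achieved − target| = 0 ≤ 17/6900 ✓

N1=17 N2=26 achieved=-17/69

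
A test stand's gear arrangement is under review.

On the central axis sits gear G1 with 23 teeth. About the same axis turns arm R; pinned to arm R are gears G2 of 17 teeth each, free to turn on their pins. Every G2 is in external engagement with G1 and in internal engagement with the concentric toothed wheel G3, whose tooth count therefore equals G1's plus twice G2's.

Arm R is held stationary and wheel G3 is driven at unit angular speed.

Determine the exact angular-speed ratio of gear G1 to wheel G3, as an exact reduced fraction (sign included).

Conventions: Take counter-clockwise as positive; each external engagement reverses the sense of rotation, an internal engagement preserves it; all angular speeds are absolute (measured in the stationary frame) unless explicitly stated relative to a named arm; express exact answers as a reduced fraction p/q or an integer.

-57/23

planetary set (23T centre, 17T on arm, 57T internal) — Willis relation
ring teeth: 23 + 2·17 = 57
23(ω_sun−ω_arm) = −57(ω_ring−ω_arm),  ω_arm = 0, ω_ring = 1
ω_sun = 0 − (57/23)(1−0) = -57/23
ω_out/ω_in = -57/23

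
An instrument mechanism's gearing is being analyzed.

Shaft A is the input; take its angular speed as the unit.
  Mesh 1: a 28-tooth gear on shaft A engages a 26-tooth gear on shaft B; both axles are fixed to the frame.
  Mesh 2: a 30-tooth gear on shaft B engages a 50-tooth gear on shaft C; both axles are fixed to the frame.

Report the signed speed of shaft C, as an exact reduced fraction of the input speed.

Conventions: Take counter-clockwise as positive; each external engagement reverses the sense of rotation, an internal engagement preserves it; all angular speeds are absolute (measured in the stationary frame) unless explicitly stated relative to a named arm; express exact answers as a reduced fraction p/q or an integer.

42/65

2-mesh fixed-axis compound train (all bearings frame-fixed)
mesh 1 [28T→26T]: |ω|/ω_in = 1×28/26 = 14/13, sense flips to −
mesh 2 [30T→50T]: |ω|/ω_in = (14/13)×30/50 = 42/65, sense flips to +
signed output speed (× input speed) = 42/65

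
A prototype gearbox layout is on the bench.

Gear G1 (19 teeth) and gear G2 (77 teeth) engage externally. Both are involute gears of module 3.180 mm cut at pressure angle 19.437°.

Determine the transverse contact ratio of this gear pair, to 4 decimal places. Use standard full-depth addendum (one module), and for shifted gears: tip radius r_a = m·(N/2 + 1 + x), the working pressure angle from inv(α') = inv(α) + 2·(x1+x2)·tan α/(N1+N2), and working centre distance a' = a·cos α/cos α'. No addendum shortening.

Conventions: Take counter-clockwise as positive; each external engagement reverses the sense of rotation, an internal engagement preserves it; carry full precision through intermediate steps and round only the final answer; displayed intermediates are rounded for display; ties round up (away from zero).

class = single-mesh tooth geometry [involute pair 19T × 77T, m = 3.180]
base radii: r_b1 = 28.488271, r_b2 = 115.452465
tip radii: r_a1 = 33.390000, r_a2 = 125.610000
no profile shift: α' = α, a' = a
action lengths: √(r_a1²−r_b1²) = 17.415813, √(r_a2²−r_b2²) = 49.483336
base pitch p_b = π·m·cos α = 9.420899
CR = (17.415813 + 49.483336 − 152.640000·sin 19.43700°)/9.420899 = 1.709509
contact ratio ≈ 1.7095

1.7095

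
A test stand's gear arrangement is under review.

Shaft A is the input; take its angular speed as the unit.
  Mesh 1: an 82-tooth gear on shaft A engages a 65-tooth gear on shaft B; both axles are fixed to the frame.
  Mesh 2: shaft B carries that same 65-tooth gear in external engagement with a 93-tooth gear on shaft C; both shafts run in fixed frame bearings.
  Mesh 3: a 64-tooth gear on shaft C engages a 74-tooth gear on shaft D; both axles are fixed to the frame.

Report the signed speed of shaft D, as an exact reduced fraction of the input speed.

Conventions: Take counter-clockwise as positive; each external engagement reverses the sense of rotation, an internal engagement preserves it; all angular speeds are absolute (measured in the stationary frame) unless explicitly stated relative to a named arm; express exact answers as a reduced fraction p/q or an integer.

3-mesh fixed-axis compound train (all bearings frame-fixed)
mesh 1 [82T→65T]: |ω|/ω_in = 1×82/65 = 82/65, sense flips to −
mesh 2 [65T→93T]: |ω|/ω_in = (82/65)×65/93 = 82/93, sense flips to +
mesh 3 [64T→74T]: |ω|/ω_in = (82/93)×64/74 = 2624/3441, sense flips to −
signed output speed (× input speed) = -2624/3441

-2624/3441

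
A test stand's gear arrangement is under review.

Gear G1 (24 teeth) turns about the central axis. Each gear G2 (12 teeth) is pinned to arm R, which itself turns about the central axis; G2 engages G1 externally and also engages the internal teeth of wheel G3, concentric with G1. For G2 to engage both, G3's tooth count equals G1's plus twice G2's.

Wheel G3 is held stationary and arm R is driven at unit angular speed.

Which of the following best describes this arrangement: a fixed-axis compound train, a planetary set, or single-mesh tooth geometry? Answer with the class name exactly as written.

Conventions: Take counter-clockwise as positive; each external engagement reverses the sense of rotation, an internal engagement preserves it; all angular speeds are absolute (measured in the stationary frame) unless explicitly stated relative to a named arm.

planetary set

topology: planetary set — G1 24T / G2 12T / G3 48T, arm = carrier (Willis)
classification: planetary set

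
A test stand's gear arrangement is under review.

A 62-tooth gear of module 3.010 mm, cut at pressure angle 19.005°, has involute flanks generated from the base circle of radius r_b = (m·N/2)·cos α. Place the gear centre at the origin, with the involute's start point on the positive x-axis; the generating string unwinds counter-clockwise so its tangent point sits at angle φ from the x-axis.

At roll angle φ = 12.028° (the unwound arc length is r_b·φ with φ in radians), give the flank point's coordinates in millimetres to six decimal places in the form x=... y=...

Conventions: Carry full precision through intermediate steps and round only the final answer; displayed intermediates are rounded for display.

x=90.146324 y=0.270870

single-mesh involute tooth geometry (62T wheel at module 3.010)
pitch radius r_p = m·N/2 = 3.010·62/2 = 93.310000
base radius r_b = r_p·cos α = 93.310000·cos 19.005° = 88.223687
roll angle φ = 12.028° = 0.20992820 rad
x = r_b·(cos φ + φ·sin φ) = 90.146324
y = r_b·(sin φ − φ·cos φ) = 0.270870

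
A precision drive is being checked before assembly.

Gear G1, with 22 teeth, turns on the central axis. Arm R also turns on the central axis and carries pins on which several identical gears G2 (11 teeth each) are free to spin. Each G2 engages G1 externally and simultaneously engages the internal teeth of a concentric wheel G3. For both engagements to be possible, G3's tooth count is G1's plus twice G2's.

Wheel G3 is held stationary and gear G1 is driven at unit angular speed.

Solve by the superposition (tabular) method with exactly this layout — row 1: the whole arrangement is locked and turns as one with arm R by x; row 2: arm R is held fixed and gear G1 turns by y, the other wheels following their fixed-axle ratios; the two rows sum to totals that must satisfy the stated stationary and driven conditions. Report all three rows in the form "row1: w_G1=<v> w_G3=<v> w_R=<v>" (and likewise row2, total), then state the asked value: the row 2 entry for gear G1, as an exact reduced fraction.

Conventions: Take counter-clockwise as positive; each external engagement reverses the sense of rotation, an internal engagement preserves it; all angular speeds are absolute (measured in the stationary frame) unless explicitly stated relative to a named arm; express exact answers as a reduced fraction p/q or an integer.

row1: w_G1=1/3 w_G3=1/3 w_R=1/3
row2: w_G1=2/3 w_G3=-1/3 w_R=0
total: w_G1=1 w_G3=0 w_R=1/3
asked value: 2/3

recognized (axles ride arm R): planetary set, 22/11/44 teeth
row 1 — lock + rotate with arm: ω_sun = ω_ring = ω_arm = x
row 2 (arm held, sun turns y): ω_ring = −(22/44)·y, ω_arm = 0
boundary: total ω_ring = x − (22/44)·y = 0 and total ω_sun = x + y = 1  ⇒  y = 2/3, x = 1/3
row 2 ring = −(22/44)·2/3 = -1/3
totals (row 1 + row 2): sun 1/3 + 2/3 = 1, ring 1/3 + (-1/3) = 0, arm 1/3 + 0 = 1/3
asked cell (row2, sun) = 2/3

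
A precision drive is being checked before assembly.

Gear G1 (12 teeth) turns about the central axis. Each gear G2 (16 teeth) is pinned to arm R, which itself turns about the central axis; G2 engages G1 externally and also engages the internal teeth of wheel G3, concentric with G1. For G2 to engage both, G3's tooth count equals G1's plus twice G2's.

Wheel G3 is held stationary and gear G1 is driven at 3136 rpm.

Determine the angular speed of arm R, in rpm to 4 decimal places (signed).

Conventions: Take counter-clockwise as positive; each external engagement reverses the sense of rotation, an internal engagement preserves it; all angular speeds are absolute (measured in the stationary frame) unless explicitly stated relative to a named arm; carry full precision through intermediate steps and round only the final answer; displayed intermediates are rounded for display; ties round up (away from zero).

+672.0000 rpm

class = planetary set [G3 = 12+2·16 = 44; Willis about the carrier]
normalise by the input: solve with ω_sun = 1, then scale by 3136 rpm
ring teeth: 12 + 2·16 = 44
12(ω_sun−ω_arm) = −44(ω_ring−ω_arm),  ω_ring = 0, ω_sun = 1
12(1−ω_arm) = −44(0−ω_arm)  ⇒  56·ω_arm = 12  ⇒  ω_arm = 3/14
scale: ω_arm = 3/14 × 3136 rpm = +672.0000 rpm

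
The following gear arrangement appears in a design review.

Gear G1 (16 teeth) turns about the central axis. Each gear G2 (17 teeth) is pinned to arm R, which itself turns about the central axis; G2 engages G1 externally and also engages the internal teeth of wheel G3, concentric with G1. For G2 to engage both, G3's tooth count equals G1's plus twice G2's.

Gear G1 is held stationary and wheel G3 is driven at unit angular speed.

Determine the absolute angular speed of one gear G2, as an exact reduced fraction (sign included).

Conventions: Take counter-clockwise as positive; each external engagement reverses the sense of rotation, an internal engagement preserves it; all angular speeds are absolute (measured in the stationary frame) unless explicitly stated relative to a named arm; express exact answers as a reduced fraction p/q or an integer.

topology: planetary set — G1 16T / G2 17T / G3 50T, arm = carrier (Willis)
ring teeth: 16 + 2·17 = 50
16(ω_sun−ω_arm) = −50(ω_ring−ω_arm),  ω_sun = 0, ω_ring = 1
16(0−ω_arm) = −50(1−ω_arm)  ⇒  66·ω_arm = 50  ⇒  ω_arm = 25/33
sun–planet mesh: 16·(0−25/33) = −17·(ω_p−ω_arm)  ⇒  ω_p−ω_arm = 400/561
ω_p = 25/33 + 400/561 = 25/17
exact speed ratio = 25/17

25/17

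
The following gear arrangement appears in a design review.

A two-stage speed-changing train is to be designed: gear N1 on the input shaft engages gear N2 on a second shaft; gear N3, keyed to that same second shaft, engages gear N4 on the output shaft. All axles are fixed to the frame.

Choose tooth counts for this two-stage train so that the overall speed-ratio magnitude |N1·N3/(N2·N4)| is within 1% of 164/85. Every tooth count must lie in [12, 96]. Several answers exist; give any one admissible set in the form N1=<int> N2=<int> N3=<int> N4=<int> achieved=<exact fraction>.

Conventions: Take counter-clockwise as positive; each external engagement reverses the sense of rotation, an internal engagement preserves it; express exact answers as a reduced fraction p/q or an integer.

topology: fixed-axis compound train — 2 stages, target 164/85
target = 164/85 in lowest terms: an exact hit needs N1·N3 = k·164 and N2·N4 = k·85 for one integer k, every count in [12, 96]; additionally prefer no 1:1 stage (N1 ≠ N2, N3 ≠ N4)
k = 1…2: no 1:1-free in-range split of k·164 and k·85 into factor pairs; take k = 3
k = 3: N1·N3 = 492 = 12·41, N2·N4 = 255 = 15·17
achieved = 12·41/(15·17) = 164/85; |achieved − target| = 0 ≤ 41/2125 ✓

N1=12 N2=15 N3=41 N4=17 achieved=164/85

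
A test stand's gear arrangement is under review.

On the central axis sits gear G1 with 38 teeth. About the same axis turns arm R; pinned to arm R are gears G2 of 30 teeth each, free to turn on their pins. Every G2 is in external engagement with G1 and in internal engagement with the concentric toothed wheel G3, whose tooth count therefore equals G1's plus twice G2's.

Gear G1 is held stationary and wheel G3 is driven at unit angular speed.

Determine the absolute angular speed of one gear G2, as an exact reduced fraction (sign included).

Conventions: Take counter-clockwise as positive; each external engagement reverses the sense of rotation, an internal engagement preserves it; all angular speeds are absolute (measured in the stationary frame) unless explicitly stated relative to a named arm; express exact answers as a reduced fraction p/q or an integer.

49/30

topology: planetary set — G1 38T / G2 30T / G3 98T, arm = carrier (Willis)
ring teeth: 38 + 2·30 = 98
38(ω_sun−ω_arm) = −98(ω_ring−ω_arm),  ω_sun = 0, ω_ring = 1
38(0−ω_arm) = −98(1−ω_arm)  ⇒  136·ω_arm = 98  ⇒  ω_arm = 49/68
sun–planet mesh: 38·(0−49/68) = −30·(ω_p−ω_arm)  ⇒  ω_p−ω_arm = 931/1020
ω_p = 49/68 + 931/1020 = 49/30
exact speed ratio = 49/30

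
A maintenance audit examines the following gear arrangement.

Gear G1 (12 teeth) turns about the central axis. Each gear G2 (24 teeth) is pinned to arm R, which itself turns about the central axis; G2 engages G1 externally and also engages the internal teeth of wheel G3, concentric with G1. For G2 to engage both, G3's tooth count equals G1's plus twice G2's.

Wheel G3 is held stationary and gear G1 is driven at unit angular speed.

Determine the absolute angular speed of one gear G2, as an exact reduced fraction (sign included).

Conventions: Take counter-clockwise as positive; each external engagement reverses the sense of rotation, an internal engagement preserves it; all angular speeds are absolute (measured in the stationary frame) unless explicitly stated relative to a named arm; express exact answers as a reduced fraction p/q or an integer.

recognized (axles ride arm R): planetary set, 12/24/60 teeth
ring teeth: 12 + 2·24 = 60
12(ω_sun−ω_arm) = −60(ω_ring−ω_arm),  ω_ring = 0, ω_sun = 1
12(1−ω_arm) = −60(0−ω_arm)  ⇒  72·ω_arm = 12  ⇒  ω_arm = 1/6
sun–planet mesh: 12·(1−1/6) = −24·(ω_p−ω_arm)  ⇒  ω_p−ω_arm = -5/12
ω_p = 1/6 − 5/12 = -1/4
exact speed ratio = -1/4

-1/4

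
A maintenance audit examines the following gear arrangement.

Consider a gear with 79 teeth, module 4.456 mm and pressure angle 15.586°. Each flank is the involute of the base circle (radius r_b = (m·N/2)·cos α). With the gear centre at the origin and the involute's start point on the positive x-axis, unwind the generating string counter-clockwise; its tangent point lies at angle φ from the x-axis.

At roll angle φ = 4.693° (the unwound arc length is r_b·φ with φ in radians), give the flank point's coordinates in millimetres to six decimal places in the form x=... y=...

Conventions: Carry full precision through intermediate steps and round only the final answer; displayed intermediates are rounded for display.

recognized (one wheel, involute flank): single-mesh tooth geometry, m = 4.456, N = 79
pitch radius r_p = m·N/2 = 4.456·79/2 = 176.012000
base radius r_b = r_p·cos α = 176.012000·cos 15.586° = 169.539730
roll angle φ = 4.693° = 0.08190830 rad
x = r_b·(cos φ + φ·sin φ) = 170.107495
y = r_b·(sin φ − φ·cos φ) = 0.031034

x=170.107495 y=0.031034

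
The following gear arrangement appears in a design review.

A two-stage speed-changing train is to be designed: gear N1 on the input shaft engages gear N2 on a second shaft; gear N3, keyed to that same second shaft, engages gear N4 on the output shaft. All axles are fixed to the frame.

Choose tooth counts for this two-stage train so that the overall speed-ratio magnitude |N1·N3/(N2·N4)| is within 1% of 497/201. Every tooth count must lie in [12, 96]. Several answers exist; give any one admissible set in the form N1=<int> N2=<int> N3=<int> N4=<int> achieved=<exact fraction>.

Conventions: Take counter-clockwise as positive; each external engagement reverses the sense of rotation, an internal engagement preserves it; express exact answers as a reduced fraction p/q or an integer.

design class (target 497/201): fixed-axis compound train
target = 497/201 in lowest terms: an exact hit needs N1·N3 = k·497 and N2·N4 = k·201 for one integer k, every count in [12, 96]; additionally prefer no 1:1 stage (N1 ≠ N2, N3 ≠ N4)
k = 1…3: no 1:1-free in-range split of k·497 and k·201 into factor pairs; take k = 4
k = 4: N1·N3 = 1988 = 28·71, N2·N4 = 804 = 12·67
achieved = 28·71/(12·67) = 497/201; |achieved − target| = 0 ≤ 497/20100 ✓

N1=28 N2=12 N3=71 N4=67 achieved=497/201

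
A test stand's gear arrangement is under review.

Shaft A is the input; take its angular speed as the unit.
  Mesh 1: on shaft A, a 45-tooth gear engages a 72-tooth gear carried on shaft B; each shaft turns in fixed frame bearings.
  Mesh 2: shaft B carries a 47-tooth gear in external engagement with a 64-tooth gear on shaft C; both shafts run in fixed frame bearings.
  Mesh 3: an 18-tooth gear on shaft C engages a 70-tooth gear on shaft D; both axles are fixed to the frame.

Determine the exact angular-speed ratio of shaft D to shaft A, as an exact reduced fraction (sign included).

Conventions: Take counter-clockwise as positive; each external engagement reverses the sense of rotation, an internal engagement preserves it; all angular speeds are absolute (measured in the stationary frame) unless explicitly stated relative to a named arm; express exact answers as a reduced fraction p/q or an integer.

-423/3584

class = fixed-axis compound train [3 meshes; 3 ratios multiply, 3 sense flips]
mesh 1 [45T→72T]: running ratio 5/8, sense −
mesh 2 [47T→64T]: running ratio 235/512, sense +
mesh 3 [18T→70T]: running ratio 423/3584, sense −
ω_out/ω_in = -423/3584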